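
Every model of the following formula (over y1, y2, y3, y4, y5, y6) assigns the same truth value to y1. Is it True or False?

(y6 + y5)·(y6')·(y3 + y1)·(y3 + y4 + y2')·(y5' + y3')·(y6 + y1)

True

Suppose y1 = 0.
Unit clause (y6') forces y6 = 0.
But (y6) is also a unit clause — contradiction.
So every satisfying assignment has y1 = True.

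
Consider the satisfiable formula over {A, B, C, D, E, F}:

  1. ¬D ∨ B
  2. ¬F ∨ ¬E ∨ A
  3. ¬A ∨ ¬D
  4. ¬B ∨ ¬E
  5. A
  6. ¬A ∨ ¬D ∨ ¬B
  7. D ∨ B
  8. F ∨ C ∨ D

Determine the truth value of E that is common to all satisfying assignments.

Suppose E = True.
From the singleton clause (¬B), B = False.
From the singleton clause (¬D), D = False.
That conflicts with the unit clause (D).
So every satisfying assignment has E = False.

False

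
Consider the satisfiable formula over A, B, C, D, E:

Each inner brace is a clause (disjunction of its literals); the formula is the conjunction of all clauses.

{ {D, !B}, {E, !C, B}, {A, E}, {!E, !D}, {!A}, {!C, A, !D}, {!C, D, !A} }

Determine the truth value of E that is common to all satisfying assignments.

Suppose E = false.
The clause (A) is unit, so A = true.
But (!A) is also a unit clause — contradiction.
So every satisfying assignment has E = True.

True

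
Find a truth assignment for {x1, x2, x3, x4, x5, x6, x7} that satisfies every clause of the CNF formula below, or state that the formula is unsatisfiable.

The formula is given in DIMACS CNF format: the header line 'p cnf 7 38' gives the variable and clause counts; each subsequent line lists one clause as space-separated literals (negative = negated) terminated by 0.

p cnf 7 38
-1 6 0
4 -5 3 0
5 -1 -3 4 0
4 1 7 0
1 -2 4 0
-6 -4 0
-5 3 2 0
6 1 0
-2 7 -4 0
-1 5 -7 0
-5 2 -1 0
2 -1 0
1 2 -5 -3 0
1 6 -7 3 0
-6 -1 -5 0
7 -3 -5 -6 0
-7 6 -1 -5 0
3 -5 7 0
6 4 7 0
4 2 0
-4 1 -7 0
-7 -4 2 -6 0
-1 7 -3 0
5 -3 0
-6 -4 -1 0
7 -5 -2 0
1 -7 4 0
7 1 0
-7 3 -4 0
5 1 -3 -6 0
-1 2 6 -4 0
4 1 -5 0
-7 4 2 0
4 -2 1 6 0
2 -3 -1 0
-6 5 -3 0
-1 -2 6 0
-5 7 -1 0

Case x1 = True:
Unit clause (x6) forces x6 = True.
Unit clause (¬x4) forces x4 = False.
Unit clause (x2) forces x2 = True.
Unit clause (¬x5) forces x5 = False.
Unit clause (¬x3) forces x3 = False.
Unit clause (¬x7) forces x7 = False.
Every clause now holds.

x1: True,  x2: True,  x3: False,  x4: False,  x5: False,  x6: True,  x7: False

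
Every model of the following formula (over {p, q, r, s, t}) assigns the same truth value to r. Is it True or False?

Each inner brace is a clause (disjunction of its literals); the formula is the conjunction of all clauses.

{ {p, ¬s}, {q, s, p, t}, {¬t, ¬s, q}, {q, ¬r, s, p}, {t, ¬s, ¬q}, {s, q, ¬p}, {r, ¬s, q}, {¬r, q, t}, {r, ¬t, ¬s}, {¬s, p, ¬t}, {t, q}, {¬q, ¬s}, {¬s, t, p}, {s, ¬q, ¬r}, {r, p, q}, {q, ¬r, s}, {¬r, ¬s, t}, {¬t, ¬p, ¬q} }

False

Suppose r = True.
Try p = True.
Try s = True.
From the singleton clause (¬q), q = False.
From the singleton clause (¬t), t = False.
Now (t) is unsatisfied and unit — conflict.
Undo s and try s = False.
From the singleton clause (q), q = True.
Now (¬q) is unsatisfied and unit — conflict.
Either choice for s ends in contradiction.
Undo p and try p = False.
From the singleton clause (¬s), s = False.
From the singleton clause (q), q = True.
Now (¬q) is unsatisfied and unit — conflict.
Either choice for p ends in contradiction.
So every satisfying assignment has r = False.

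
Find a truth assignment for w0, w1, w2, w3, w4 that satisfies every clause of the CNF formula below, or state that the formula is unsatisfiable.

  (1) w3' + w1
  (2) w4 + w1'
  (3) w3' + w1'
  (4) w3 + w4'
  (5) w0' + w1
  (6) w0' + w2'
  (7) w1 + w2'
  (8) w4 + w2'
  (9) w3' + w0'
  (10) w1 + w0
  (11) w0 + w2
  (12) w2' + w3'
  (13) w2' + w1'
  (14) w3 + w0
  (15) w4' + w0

Case w3 = 0:
(w4') alone gives w4 = 0.
(w1') alone gives w1 = 0.
(w0') alone gives w0 = 0.
But (w0) is also a unit clause — contradiction.
So w3 must be the other value — set w3 = 1.
(w1) alone gives w1 = 1.
But (w1') is also a unit clause — contradiction.
Both values of w3 lead to a conflict.

UNSATISFIABLE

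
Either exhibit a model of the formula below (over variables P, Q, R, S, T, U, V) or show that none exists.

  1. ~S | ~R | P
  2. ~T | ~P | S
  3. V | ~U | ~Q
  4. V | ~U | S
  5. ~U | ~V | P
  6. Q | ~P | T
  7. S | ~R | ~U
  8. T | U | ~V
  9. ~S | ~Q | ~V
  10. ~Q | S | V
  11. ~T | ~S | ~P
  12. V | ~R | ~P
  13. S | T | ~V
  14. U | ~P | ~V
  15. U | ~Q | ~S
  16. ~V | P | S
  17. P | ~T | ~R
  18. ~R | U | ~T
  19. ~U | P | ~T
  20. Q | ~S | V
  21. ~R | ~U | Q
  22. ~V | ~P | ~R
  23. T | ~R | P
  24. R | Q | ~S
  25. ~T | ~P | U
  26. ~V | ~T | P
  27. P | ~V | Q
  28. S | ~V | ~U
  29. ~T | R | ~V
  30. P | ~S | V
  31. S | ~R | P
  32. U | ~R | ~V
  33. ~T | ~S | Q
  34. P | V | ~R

P: 0; Q: 0; R: 0; S: 0; T: 1; U: 0; V: 0

Branch on S: set S = 0.
Branch on T: set T = 1.
The clause (~P) is unit, so P = 0.
The clause (~V) is unit, so V = 0.
The clause (~U) is unit, so U = 0.
The clause (~Q) is unit, so Q = 0.
The clause (~R) is unit, so R = 0.
All clauses are satisfied.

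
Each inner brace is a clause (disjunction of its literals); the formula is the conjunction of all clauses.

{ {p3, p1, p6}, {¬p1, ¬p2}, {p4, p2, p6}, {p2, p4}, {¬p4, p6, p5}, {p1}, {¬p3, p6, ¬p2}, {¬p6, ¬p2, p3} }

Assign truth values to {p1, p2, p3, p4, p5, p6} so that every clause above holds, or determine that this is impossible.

p1=True,  p2=False,  p3=False,  p4=True,  p5=True,  p6=True

The clause (p1) is unit, so p1 = True.
The clause (¬p2) is unit, so p2 = False.
The clause (p4) is unit, so p4 = True.
Branch on p6: set p6 = True.
All clauses hold; p3, p5 can take either value.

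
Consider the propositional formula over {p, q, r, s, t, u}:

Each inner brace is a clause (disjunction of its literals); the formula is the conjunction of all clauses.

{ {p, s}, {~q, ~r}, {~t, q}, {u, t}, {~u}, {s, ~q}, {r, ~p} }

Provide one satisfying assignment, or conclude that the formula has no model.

p=0, q=1, r=0, s=1, t=1, u=0

Unit clause (~u) forces u = 0.
Unit clause (t) forces t = 1.
Unit clause (q) forces q = 1.
Unit clause (~r) forces r = 0.
Unit clause (s) forces s = 1.
Unit clause (~p) forces p = 0.
This assignment satisfies each clause.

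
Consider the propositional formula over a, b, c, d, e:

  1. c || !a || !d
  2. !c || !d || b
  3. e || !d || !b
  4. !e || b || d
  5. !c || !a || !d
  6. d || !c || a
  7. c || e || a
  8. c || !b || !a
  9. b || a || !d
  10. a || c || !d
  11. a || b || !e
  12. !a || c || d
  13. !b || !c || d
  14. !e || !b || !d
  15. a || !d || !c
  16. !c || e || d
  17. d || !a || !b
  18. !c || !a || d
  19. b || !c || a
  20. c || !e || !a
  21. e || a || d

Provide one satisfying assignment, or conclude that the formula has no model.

a: false; b: true; c: false; d: false; e: true

Suppose c = false.
Suppose a = false.
From the singleton clause (e), e = true.
From the singleton clause (!d), d = false.
From the singleton clause (b), b = true.
Every clause now holds.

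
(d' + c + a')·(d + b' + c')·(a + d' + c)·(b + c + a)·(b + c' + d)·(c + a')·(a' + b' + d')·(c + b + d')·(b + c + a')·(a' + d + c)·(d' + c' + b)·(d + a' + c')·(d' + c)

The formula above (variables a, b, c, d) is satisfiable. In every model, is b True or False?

True

Suppose b = 0.
Case c = 1:
(d) alone gives d = 1.
But (d') is also a unit clause — contradiction.
So c must be the other value — set c = 0.
(a) alone gives a = 1.
But (a') is also a unit clause — contradiction.
Both values of c lead to a conflict.
So every satisfying assignment has b = True.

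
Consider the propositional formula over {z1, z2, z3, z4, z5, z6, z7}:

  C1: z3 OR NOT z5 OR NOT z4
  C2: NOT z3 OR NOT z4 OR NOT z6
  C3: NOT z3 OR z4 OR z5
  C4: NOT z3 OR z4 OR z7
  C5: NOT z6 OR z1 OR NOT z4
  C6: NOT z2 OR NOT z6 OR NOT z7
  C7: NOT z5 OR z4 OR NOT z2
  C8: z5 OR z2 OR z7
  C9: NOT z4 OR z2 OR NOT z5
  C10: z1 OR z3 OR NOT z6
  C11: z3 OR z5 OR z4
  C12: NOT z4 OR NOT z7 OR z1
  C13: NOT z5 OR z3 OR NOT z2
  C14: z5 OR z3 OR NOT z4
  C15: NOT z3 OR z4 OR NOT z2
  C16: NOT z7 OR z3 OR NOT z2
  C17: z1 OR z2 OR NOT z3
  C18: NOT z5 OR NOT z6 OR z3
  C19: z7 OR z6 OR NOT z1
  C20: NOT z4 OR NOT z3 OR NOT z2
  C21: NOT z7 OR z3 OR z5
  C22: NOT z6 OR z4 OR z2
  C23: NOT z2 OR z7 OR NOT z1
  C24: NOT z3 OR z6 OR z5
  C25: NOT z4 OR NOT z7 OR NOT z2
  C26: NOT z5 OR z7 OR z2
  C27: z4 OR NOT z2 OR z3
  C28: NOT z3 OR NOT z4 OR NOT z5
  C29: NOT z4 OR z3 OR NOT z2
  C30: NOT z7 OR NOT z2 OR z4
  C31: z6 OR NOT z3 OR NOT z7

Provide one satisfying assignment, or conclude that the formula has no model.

z1=true, z2=false, z3=false, z4=false, z5=true, z6=false, z7=true

Try z3 = false.
Try z5 = true.
From the singleton clause (NOT z4), z4 = false.
From the singleton clause (NOT z2), z2 = false.
From the singleton clause (NOT z6), z6 = false.
From the singleton clause (z7), z7 = true.
No clause remains; z1 is free.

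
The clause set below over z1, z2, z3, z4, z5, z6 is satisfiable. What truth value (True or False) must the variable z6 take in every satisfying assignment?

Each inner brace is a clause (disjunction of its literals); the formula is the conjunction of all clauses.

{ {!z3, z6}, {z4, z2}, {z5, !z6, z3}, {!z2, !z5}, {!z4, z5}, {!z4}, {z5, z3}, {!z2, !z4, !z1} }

True

Suppose z6 = false.
The clause (!z3) is unit, so z3 = false.
The clause (!z4) is unit, so z4 = false.
The clause (z2) is unit, so z2 = true.
The clause (!z5) is unit, so z5 = false.
Now (z5) is unsatisfied and unit — conflict.
So every satisfying assignment has z6 = True.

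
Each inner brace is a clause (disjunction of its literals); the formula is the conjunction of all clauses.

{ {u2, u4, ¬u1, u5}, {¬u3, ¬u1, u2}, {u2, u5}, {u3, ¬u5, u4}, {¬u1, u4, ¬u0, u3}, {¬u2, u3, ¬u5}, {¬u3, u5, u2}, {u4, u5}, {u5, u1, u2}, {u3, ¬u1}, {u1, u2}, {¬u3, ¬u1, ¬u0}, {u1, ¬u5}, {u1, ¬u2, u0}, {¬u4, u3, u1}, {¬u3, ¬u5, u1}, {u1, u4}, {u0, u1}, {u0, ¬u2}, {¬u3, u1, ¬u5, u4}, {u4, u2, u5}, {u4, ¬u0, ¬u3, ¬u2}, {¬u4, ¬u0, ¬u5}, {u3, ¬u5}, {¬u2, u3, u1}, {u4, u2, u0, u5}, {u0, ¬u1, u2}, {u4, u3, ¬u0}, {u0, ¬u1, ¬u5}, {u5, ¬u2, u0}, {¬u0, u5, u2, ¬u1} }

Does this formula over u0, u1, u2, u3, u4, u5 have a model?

Yes

Case u2 = True:
The clause (u0) is unit, so u0 = True.
Case u3 = True:
The clause (¬u1) is unit, so u1 = False.
The clause (¬u5) is unit, so u5 = False.
The clause (u4) is unit, so u4 = True.
This assignment satisfies each clause.
A satisfying assignment: u0: True; u1: False; u2: True; u3: True; u4: True; u5: False.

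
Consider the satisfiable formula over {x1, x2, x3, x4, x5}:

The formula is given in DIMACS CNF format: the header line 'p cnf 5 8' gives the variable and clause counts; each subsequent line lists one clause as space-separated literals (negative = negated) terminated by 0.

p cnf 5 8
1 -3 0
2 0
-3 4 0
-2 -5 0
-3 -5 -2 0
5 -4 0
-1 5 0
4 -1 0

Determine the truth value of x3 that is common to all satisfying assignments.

Suppose x3 = True.
Unit clause (x1) forces x1 = True.
Unit clause (x2) forces x2 = True.
Unit clause (x4) forces x4 = True.
Unit clause (¬x5) forces x5 = False.
But (x5) is also a unit clause — contradiction.
So every satisfying assignment has x3 = False.

False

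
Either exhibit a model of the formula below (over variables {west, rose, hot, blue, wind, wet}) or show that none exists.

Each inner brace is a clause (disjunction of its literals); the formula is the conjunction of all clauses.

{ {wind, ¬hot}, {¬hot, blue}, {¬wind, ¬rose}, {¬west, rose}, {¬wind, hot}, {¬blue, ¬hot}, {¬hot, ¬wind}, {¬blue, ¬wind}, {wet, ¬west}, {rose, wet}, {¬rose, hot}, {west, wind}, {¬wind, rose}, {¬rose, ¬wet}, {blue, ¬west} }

Branch on wind: set wind = True.
From the singleton clause (¬rose), rose = False.
Now (rose) is unsatisfied and unit — conflict.
That branch fails; take wind = False instead.
From the singleton clause (¬hot), hot = False.
From the singleton clause (¬rose), rose = False.
From the singleton clause (¬west), west = False.
Now (west) is unsatisfied and unit — conflict.
Neither wind = True nor wind = False works.

UNSATISFIABLE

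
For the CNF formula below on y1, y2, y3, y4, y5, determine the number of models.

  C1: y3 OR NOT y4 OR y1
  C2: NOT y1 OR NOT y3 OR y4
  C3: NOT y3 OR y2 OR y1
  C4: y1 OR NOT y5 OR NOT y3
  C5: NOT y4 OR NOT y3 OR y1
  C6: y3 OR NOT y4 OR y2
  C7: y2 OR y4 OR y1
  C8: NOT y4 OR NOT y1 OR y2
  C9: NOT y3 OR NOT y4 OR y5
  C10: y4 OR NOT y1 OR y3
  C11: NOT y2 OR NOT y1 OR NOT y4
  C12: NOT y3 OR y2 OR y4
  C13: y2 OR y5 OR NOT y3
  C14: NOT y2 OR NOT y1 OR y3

There are 2^5 = 32 truth assignments over (y1, y2, y3, y4, y5).
Split on y1. With y1 = true, the clauses containing y1 are satisfied and NOT y1 drops from the rest; 0 of the 2^4 = 16 assignments to the other variables satisfy what remains.
With y1 = false, by the same count on the reduced clause set, 3 assignments work.
(One model: y1=F, y2=T, y3=F, y4=F, y5=F.)
Total: 0 + 3 = 3.

3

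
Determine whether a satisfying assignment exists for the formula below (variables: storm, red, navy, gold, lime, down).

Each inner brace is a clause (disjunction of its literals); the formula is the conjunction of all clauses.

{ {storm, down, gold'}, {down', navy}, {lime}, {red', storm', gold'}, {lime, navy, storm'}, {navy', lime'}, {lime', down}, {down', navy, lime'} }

From the singleton clause (lime), lime = 1.
From the singleton clause (navy'), navy = 0.
From the singleton clause (down'), down = 0.
That conflicts with the unit clause (down).
No assignment satisfies every clause.

Unsatisfiable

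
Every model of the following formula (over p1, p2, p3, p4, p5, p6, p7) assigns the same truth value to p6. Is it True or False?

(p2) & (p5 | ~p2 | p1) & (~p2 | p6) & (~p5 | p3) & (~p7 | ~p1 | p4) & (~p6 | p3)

True

Suppose p6 = 0.
(p2) alone gives p2 = 1.
Now (~p2) is unsatisfied and unit — conflict.
So every satisfying assignment has p6 = True.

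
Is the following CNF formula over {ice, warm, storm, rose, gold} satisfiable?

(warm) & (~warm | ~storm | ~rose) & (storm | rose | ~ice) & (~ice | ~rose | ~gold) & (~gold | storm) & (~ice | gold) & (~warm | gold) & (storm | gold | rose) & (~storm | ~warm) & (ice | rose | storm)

No, unsatisfiable

From the singleton clause (warm), warm = 1.
From the singleton clause (gold), gold = 1.
From the singleton clause (storm), storm = 1.
That conflicts with the unit clause (~storm).
No assignment satisfies every clause.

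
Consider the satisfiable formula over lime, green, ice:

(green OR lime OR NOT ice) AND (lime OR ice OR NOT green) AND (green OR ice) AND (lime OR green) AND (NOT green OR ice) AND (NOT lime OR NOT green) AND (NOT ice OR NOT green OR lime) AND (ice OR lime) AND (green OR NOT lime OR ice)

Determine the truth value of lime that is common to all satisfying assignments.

True

Suppose lime = false.
From the singleton clause (green), green = true.
From the singleton clause (ice), ice = true.
Now (NOT ice) is unsatisfied and unit — conflict.
So every satisfying assignment has lime = True.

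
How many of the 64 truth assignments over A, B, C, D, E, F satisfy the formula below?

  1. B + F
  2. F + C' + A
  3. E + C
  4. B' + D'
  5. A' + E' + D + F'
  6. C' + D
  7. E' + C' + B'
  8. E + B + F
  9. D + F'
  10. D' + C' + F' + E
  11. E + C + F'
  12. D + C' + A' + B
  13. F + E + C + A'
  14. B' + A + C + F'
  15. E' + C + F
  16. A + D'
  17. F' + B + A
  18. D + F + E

There are 2^6 = 64 truth assignments over (A, B, C, D, E, F).
Split on E. With E = 1, the clauses containing E are satisfied and E' drops from the rest; 2 of the 2^5 = 32 assignments to the other variables satisfy what remains.
With E = 0, by the same count on the reduced clause set, 0 assignments work.
Total: 2 + 0 = 2.

2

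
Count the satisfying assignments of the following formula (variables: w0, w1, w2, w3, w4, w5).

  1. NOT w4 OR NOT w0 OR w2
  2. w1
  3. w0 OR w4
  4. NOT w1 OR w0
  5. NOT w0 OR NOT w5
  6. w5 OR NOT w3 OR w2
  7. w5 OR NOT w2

There are 2^6 = 64 truth assignments over (w0, w1, w2, w3, w4, w5).
Split on w4. With w4 = true, the clauses containing w4 are satisfied and NOT w4 drops from the rest; 0 of the 2^5 = 32 assignments to the other variables satisfy what remains.
With w4 = false, by the same count on the reduced clause set, 1 assignment works.
(One model: w0=T, w1=T, w2=F, w3=F, w4=F, w5=F.)
Total: 0 + 1 = 1.

1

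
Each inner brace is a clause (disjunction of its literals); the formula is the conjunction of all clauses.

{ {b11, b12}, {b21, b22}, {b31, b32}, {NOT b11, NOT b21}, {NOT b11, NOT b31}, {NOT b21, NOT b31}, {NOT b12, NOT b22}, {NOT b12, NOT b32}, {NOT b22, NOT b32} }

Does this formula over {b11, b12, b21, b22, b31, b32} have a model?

Case b11 = true:
(NOT b21) alone gives b21 = false.
(b22) alone gives b22 = true.
(NOT b31) alone gives b31 = false.
(b32) alone gives b32 = true.
That conflicts with the unit clause (NOT b32).
Undo b11 and try b11 = false.
(b12) alone gives b12 = true.
(NOT b22) alone gives b22 = false.
(b21) alone gives b21 = true.
(NOT b31) alone gives b31 = false.
(b32) alone gives b32 = true.
That conflicts with the unit clause (NOT b32).
Neither b11 = true nor b11 = false works.
No assignment satisfies every clause.

No, unsatisfiable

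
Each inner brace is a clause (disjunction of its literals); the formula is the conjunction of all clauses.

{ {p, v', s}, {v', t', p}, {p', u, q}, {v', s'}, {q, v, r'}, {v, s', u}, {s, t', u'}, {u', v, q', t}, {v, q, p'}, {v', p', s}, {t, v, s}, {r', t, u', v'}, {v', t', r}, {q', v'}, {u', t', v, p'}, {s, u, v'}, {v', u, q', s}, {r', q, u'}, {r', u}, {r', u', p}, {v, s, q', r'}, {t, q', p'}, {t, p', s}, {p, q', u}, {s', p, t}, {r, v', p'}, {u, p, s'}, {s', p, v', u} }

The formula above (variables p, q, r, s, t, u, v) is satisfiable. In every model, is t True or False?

Suppose t = 0.
Case v = 0:
From the singleton clause (s), s = 1.
From the singleton clause (u), u = 1.
From the singleton clause (q'), q = 0.
From the singleton clause (r'), r = 0.
From the singleton clause (p'), p = 0.
That conflicts with the unit clause (p).
So v must be the other value — set v = 1.
From the singleton clause (s'), s = 0.
From the singleton clause (p), p = 1.
That conflicts with the unit clause (p').
Both values of v lead to a conflict.
So every satisfying assignment has t = True.

True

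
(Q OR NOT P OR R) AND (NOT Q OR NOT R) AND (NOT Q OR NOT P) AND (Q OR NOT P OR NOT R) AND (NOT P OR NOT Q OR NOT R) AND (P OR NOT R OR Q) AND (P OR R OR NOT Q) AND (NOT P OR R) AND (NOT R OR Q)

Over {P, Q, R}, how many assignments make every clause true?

There are 2^3 = 8 truth assignments over (P, Q, R).
Split on Q. With Q = true, the clauses containing Q are satisfied and NOT Q drops from the rest; 0 of the 2^2 = 4 assignments to the other variables satisfy what remains.
With Q = false, by the same count on the reduced clause set, 1 assignment works.
Total: 0 + 1 = 1.

1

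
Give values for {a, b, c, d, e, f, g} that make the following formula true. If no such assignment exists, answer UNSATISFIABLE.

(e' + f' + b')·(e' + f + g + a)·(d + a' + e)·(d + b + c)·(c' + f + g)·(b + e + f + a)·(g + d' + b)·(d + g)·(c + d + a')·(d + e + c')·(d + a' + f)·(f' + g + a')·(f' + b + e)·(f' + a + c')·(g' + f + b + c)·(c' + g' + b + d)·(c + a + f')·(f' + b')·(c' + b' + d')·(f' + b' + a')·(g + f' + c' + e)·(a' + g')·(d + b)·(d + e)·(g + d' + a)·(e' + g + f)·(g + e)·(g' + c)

a: 0; b: 0; c: 1; d: 1; e: 1; f: 0; g: 1

Branch on d: set d = 1.
Branch on g: set g = 1.
Unit clause (a') forces a = 0.
Unit clause (c) forces c = 1.
Unit clause (f') forces f = 0.
Unit clause (b') forces b = 0.
Unit clause (e) forces e = 1.
This assignment satisfies each clause.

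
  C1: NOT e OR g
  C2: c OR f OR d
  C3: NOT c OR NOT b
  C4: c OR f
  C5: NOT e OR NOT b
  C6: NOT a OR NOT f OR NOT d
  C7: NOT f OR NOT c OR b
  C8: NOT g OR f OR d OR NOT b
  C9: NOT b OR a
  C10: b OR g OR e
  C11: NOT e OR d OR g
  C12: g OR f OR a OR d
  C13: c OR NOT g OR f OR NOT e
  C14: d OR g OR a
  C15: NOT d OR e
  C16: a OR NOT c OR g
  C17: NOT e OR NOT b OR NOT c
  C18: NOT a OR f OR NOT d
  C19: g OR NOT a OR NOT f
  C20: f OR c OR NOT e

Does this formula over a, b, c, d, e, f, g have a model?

Case e = false:
From the singleton clause (NOT d), d = false.
Case c = true:
From the singleton clause (NOT b), b = false.
From the singleton clause (NOT f), f = false.
From the singleton clause (g), g = true.
Every clause is now satisfied; a is unconstrained.
A satisfying assignment: a: false,  b: false,  c: true,  d: false,  e: false,  f: false,  g: true.

Yes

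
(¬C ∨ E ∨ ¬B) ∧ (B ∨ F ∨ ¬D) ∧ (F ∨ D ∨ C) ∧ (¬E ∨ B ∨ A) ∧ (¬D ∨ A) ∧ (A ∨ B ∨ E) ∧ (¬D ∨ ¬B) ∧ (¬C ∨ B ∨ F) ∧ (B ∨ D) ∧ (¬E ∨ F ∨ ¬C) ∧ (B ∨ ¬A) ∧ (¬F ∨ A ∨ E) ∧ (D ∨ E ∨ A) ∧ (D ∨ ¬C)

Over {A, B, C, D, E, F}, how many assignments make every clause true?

3

There are 2^6 = 64 truth assignments over (A, B, C, D, E, F).
Split on E. With E = True, the clauses containing E are satisfied and ¬E drops from the rest; 2 of the 2^5 = 32 assignments to the other variables satisfy what remains.
With E = False, by the same count on the reduced clause set, 1 assignment works.
(One model: A=F, B=T, C=F, D=F, E=T, F=T.)
Total: 2 + 1 = 3.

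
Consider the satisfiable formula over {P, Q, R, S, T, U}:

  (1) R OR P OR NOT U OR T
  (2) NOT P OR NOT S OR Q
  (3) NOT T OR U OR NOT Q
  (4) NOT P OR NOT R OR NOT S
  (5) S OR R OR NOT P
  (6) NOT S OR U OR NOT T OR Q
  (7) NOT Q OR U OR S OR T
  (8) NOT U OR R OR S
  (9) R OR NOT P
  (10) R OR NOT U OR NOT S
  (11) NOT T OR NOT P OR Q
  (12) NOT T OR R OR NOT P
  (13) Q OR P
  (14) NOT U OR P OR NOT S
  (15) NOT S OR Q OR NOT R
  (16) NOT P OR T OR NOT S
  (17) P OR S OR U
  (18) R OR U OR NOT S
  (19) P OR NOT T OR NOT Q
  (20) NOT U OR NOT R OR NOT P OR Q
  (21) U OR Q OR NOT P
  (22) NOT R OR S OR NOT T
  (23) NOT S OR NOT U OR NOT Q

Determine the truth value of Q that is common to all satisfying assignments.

Suppose Q = false.
The clause (P) is unit, so P = true.
The clause (NOT S) is unit, so S = false.
The clause (R) is unit, so R = true.
The clause (NOT T) is unit, so T = false.
The clause (NOT U) is unit, so U = false.
Now (U) is unsatisfied and unit — conflict.
So every satisfying assignment has Q = True.

True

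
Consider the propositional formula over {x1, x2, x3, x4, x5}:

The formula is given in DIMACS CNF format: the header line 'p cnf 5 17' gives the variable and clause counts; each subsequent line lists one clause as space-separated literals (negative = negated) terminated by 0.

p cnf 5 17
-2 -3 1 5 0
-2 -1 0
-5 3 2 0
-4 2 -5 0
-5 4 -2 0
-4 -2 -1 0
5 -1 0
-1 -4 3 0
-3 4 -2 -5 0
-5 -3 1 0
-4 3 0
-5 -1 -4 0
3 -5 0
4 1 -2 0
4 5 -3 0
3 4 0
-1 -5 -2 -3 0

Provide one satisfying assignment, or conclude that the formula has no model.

x1: True; x2: False; x3: True; x4: False; x5: True

Branch on x2: set x2 = False.
Branch on x5: set x5 = True.
Unit clause (x3) forces x3 = True.
Unit clause (¬x4) forces x4 = False.
Unit clause (x1) forces x1 = True.
Every clause now holds.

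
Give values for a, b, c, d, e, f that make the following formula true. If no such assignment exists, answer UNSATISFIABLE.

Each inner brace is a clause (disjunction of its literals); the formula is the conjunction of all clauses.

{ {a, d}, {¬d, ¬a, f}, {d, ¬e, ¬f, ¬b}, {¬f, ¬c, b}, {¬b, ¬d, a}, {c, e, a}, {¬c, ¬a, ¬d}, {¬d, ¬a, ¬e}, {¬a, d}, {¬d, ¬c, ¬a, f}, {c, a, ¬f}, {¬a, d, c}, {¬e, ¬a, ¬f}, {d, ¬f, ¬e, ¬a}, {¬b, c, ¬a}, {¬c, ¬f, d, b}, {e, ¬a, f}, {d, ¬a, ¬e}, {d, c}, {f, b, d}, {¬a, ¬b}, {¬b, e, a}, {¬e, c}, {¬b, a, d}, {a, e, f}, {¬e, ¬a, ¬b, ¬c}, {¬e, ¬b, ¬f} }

a: True; b: False; c: False; d: True; e: False; f: True

Suppose a = True.
(d) alone gives d = True.
(f) alone gives f = True.
(¬c) alone gives c = False.
(¬e) alone gives e = False.
(¬b) alone gives b = False.
Every clause now holds.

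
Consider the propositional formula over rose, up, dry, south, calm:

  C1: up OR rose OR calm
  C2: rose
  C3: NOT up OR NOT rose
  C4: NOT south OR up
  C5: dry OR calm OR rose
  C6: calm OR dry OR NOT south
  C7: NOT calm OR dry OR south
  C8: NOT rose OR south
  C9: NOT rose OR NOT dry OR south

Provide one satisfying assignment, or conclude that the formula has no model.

From the singleton clause (rose), rose = true.
From the singleton clause (NOT up), up = false.
From the singleton clause (NOT south), south = false.
Now (south) is unsatisfied and unit — conflict.

UNSATISFIABLE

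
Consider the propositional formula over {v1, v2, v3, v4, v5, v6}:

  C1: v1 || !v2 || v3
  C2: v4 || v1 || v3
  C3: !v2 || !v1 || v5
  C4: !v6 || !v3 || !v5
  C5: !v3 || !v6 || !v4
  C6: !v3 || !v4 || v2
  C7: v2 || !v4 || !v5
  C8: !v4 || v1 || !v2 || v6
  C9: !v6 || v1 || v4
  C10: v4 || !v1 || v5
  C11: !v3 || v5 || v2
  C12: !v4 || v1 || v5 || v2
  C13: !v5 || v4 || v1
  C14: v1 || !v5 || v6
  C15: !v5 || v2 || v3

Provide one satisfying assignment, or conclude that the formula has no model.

v1=true, v2=false, v3=false, v4=true, v5=false, v6=false

Branch on v1: set v1 = true.
Branch on v2: set v2 = false.
Branch on v3: set v3 = false.
Unit clause (!v5) forces v5 = false.
Unit clause (v4) forces v4 = true.
No clause remains; v6 is free.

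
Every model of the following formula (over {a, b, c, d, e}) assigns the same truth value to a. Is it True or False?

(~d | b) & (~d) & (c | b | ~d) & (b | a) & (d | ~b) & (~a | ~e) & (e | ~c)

Suppose a = 0.
The clause (~d) is unit, so d = 0.
The clause (b) is unit, so b = 1.
Now (~b) is unsatisfied and unit — conflict.
So every satisfying assignment has a = True.

True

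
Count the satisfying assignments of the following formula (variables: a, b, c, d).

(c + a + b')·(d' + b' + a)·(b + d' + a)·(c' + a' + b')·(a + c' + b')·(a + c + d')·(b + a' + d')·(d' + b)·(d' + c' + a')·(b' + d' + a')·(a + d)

3

There are 2^4 = 16 truth assignments over (a, b, c, d).
Split on a. With a = 1, the clauses containing a are satisfied and a' drops from the rest; 3 of the 2^3 = 8 assignments to the other variables satisfy what remains.
With a = 0, by the same count on the reduced clause set, 0 assignments work.
(One model: a=T, b=F, c=F, d=F.)
Total: 3 + 0 = 3.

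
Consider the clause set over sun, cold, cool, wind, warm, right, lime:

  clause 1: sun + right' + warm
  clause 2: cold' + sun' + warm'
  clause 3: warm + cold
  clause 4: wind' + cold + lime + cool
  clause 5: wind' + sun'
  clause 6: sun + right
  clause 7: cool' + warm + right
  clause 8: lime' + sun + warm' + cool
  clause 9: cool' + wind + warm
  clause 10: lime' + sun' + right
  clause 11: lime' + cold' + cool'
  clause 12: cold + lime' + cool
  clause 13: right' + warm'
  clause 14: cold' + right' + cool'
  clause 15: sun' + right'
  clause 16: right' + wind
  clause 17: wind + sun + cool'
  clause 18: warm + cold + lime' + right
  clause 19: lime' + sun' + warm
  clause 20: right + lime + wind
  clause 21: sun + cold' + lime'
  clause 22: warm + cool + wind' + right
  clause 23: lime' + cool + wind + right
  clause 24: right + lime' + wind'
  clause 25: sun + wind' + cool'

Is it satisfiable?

Unsatisfiable

Case warm = 1:
From the singleton clause (right'), right = 0.
From the singleton clause (sun), sun = 1.
From the singleton clause (cold'), cold = 0.
From the singleton clause (wind'), wind = 0.
From the singleton clause (lime'), lime = 0.
But (lime) is also a unit clause — contradiction.
Undo warm and try warm = 0.
From the singleton clause (cold), cold = 1.
Case sun = 1:
From the singleton clause (wind'), wind = 0.
From the singleton clause (cool'), cool = 0.
From the singleton clause (right'), right = 0.
From the singleton clause (lime'), lime = 0.
But (lime) is also a unit clause — contradiction.
Undo sun and try sun = 0.
From the singleton clause (right'), right = 0.
But (right) is also a unit clause — contradiction.
Both values of sun lead to a conflict.
Both values of warm lead to a conflict.
No assignment satisfies every clause.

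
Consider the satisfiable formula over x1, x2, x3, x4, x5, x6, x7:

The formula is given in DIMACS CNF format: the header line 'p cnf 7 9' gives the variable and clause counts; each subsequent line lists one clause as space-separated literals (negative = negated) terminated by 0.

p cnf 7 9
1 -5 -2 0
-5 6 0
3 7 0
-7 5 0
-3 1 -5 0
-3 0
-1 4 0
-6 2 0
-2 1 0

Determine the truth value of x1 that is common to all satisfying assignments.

Suppose x1 = False.
(¬x3) alone gives x3 = False.
(x7) alone gives x7 = True.
(x5) alone gives x5 = True.
(¬x2) alone gives x2 = False.
(x6) alone gives x6 = True.
Now (¬x6) is unsatisfied and unit — conflict.
So every satisfying assignment has x1 = True.

True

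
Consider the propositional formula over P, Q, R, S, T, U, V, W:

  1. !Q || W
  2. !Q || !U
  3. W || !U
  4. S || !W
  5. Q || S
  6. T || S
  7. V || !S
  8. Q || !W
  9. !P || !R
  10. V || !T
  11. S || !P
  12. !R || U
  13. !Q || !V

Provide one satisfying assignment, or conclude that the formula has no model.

P: false; Q: false; R: false; S: true; T: true; U: false; V: true; W: false

Suppose Q = false.
The clause (S) is unit, so S = true.
The clause (V) is unit, so V = true.
The clause (!W) is unit, so W = false.
The clause (!U) is unit, so U = false.
The clause (!R) is unit, so R = false.
No clause remains; P, T are free.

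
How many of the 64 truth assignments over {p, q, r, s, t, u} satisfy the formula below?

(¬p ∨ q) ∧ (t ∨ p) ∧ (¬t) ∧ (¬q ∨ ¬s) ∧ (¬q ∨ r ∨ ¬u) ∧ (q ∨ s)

There are 2^6 = 64 truth assignments over (p, q, r, s, t, u).
Split on p. With p = True, the clauses containing p are satisfied and ¬p drops from the rest; 3 of the 2^5 = 32 assignments to the other variables satisfy what remains.
With p = False, by the same count on the reduced clause set, 0 assignments work.
(One model: p=T, q=T, r=F, s=F, t=F, u=F.)
Total: 3 + 0 = 3.

3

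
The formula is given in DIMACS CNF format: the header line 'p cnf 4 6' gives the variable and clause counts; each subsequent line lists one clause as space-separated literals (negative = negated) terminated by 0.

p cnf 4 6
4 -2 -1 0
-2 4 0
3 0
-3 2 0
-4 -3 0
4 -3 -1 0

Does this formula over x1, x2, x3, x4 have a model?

From the singleton clause (x3), x3 = True.
From the singleton clause (x2), x2 = True.
From the singleton clause (x4), x4 = True.
But (¬x4) is also a unit clause — contradiction.
No assignment satisfies every clause.

No, unsatisfiable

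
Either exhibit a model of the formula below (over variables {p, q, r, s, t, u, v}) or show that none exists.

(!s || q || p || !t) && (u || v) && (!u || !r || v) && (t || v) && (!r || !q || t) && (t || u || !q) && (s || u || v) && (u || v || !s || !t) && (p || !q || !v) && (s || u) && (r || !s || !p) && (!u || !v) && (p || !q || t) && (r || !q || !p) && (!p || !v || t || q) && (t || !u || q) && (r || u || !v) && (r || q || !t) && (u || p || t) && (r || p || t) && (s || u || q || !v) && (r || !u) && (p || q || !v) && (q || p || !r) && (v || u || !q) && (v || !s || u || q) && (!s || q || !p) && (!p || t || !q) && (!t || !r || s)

Try u = false.
Unit clause (v) forces v = true.
Unit clause (s) forces s = true.
Unit clause (r) forces r = true.
Try q = true.
Unit clause (t) forces t = true.
Unit clause (p) forces p = true.
Every clause now holds.

p ↦ true, q ↦ true, r ↦ true, s ↦ true, t ↦ true, u ↦ false, v ↦ true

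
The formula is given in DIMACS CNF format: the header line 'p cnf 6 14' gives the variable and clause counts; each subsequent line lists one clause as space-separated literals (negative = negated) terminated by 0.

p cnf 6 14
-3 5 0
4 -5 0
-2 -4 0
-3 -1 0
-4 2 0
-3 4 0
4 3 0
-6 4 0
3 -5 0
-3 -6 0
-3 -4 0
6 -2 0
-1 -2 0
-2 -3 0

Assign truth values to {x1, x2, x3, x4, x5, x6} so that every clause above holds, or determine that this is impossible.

Suppose x3 = False.
From the singleton clause (x4), x4 = True.
From the singleton clause (¬x2), x2 = False.
Now (x2) is unsatisfied and unit — conflict.
So x3 must be the other value — set x3 = True.
From the singleton clause (x5), x5 = True.
From the singleton clause (x4), x4 = True.
Now (¬x4) is unsatisfied and unit — conflict.
Either choice for x3 ends in contradiction.

UNSATISFIABLE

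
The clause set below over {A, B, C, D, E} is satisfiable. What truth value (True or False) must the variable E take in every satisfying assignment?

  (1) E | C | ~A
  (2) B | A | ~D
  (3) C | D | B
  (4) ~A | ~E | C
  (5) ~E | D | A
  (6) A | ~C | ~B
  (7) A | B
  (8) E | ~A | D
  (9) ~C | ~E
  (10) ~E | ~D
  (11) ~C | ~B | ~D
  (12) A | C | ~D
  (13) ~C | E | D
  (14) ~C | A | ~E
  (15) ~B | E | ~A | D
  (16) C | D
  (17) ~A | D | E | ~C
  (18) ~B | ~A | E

False

Suppose E = 1.
(~C) alone gives C = 0.
(~A) alone gives A = 0.
(D) alone gives D = 1.
Now (~D) is unsatisfied and unit — conflict.
So every satisfying assignment has E = False.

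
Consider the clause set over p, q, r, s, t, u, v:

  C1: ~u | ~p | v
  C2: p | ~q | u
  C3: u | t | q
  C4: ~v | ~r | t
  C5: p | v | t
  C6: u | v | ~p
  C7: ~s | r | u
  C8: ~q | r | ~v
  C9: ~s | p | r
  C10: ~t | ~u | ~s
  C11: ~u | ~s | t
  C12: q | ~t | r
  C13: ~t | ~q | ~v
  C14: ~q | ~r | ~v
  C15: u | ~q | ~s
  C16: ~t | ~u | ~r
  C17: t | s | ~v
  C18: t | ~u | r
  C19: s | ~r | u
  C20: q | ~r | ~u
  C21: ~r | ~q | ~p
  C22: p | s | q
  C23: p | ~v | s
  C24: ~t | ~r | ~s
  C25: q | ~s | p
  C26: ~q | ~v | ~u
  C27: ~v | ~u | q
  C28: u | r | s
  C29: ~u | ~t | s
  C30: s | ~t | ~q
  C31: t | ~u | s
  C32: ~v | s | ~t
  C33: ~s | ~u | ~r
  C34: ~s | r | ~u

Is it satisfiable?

No, unsatisfiable

Suppose u = 0.
Suppose p = 1.
(v) alone gives v = 1.
Suppose t = 1.
(~q) alone gives q = 0.
(r) alone gives r = 1.
(s) alone gives s = 1.
Now (~s) is unsatisfied and unit — conflict.
Undo t and try t = 0.
(q) alone gives q = 1.
(~r) alone gives r = 0.
Now (r) is unsatisfied and unit — conflict.
Neither t = 1 nor t = 0 works.
Undo p and try p = 0.
(~q) alone gives q = 0.
(t) alone gives t = 1.
(r) alone gives r = 1.
(s) alone gives s = 1.
Now (~s) is unsatisfied and unit — conflict.
Neither p = 1 nor p = 0 works.
Undo u and try u = 1.
Suppose p = 0.
Suppose v = 1.
(s) alone gives s = 1.
(r) alone gives r = 1.
Now (~r) is unsatisfied and unit — conflict.
Undo v and try v = 0.
(t) alone gives t = 1.
(~s) alone gives s = 0.
Now (s) is unsatisfied and unit — conflict.
Neither v = 1 nor v = 0 works.
Undo p and try p = 1.
(v) alone gives v = 1.
(~q) alone gives q = 0.
Now (q) is unsatisfied and unit — conflict.
Neither p = 1 nor p = 0 works.
Neither u = 1 nor u = 0 works.
No assignment satisfies every clause.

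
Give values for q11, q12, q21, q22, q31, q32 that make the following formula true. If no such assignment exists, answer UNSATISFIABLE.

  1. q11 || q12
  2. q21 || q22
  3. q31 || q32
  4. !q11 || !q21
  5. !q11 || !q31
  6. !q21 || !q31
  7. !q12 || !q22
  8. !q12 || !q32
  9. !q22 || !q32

Branch on q11: set q11 = true.
From the singleton clause (!q21), q21 = false.
From the singleton clause (q22), q22 = true.
From the singleton clause (!q31), q31 = false.
From the singleton clause (q32), q32 = true.
Now (!q32) is unsatisfied and unit — conflict.
So q11 must be the other value — set q11 = false.
From the singleton clause (q12), q12 = true.
From the singleton clause (!q22), q22 = false.
From the singleton clause (q21), q21 = true.
From the singleton clause (!q31), q31 = false.
From the singleton clause (q32), q32 = true.
Now (!q32) is unsatisfied and unit — conflict.
Neither q11 = true nor q11 = false works.

UNSATISFIABLE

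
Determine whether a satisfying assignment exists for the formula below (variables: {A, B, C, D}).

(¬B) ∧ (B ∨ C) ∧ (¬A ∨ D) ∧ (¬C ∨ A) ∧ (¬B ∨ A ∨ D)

From the singleton clause (¬B), B = False.
From the singleton clause (C), C = True.
From the singleton clause (A), A = True.
From the singleton clause (D), D = True.
Every clause now holds.
A satisfying assignment: A ↦ True; B ↦ False; C ↦ True; D ↦ True.

Yes, satisfiable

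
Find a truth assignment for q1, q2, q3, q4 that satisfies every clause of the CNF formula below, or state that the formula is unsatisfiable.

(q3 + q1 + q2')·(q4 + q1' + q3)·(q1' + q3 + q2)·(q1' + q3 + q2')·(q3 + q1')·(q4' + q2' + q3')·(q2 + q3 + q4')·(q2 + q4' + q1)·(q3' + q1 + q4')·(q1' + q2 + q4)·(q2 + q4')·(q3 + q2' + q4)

Try q3 = 0.
The clause (q1') is unit, so q1 = 0.
The clause (q2') is unit, so q2 = 0.
The clause (q4') is unit, so q4 = 0.
Every clause now holds.

q1 ↦ 0,  q2 ↦ 0,  q3 ↦ 0,  q4 ↦ 0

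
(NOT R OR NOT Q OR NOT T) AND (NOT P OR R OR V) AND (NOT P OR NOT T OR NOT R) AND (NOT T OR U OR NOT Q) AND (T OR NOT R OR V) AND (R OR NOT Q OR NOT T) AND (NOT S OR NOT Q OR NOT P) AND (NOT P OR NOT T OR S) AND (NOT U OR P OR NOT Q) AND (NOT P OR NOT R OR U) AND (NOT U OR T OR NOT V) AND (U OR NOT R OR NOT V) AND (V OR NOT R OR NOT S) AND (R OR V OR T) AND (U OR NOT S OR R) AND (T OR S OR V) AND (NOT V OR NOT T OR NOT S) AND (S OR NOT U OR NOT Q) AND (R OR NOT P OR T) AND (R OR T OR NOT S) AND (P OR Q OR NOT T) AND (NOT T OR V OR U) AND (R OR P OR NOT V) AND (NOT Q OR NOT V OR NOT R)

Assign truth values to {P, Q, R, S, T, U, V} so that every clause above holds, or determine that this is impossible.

UNSATISFIABLE

Branch on R: set R = false.
Branch on P: set P = false.
Unit clause (NOT V) forces V = false.
Unit clause (T) forces T = true.
Unit clause (NOT Q) forces Q = false.
That conflicts with the unit clause (Q).
Undo P and try P = true.
Unit clause (V) forces V = true.
Unit clause (T) forces T = true.
Unit clause (NOT Q) forces Q = false.
Unit clause (S) forces S = true.
That conflicts with the unit clause (NOT S).
Either choice for P ends in contradiction.
Undo R and try R = true.
Branch on Q: set Q = false.
Branch on P: set P = false.
Unit clause (NOT T) forces T = false.
Unit clause (V) forces V = true.
Unit clause (NOT U) forces U = false.
That conflicts with the unit clause (U).
Undo P and try P = true.
Unit clause (NOT T) forces T = false.
Unit clause (V) forces V = true.
Unit clause (U) forces U = true.
That conflicts with the unit clause (NOT U).
Either choice for P ends in contradiction.
Undo Q and try Q = true.
Unit clause (NOT T) forces T = false.
Unit clause (V) forces V = true.
That conflicts with the unit clause (NOT V).
Either choice for Q ends in contradiction.
Either choice for R ends in contradiction.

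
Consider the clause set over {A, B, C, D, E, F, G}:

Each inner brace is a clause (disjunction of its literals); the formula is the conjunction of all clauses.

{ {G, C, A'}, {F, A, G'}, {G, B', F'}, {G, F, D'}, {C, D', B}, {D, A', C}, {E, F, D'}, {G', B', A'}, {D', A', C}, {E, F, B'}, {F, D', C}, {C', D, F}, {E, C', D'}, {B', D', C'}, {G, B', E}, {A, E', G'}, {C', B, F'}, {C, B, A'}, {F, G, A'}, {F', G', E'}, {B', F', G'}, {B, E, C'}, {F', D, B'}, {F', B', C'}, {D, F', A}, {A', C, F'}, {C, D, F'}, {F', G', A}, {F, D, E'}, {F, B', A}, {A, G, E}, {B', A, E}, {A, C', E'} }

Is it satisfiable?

Branch on G: set G = 1.
Branch on F: set F = 0.
From the singleton clause (A), A = 1.
From the singleton clause (B'), B = 0.
From the singleton clause (C), C = 1.
From the singleton clause (D), D = 1.
From the singleton clause (E), E = 1.
Every clause now holds.
A satisfying assignment: A ↦ 1; B ↦ 0; C ↦ 1; D ↦ 1; E ↦ 1; F ↦ 0; G ↦ 1.

Yes, satisfiable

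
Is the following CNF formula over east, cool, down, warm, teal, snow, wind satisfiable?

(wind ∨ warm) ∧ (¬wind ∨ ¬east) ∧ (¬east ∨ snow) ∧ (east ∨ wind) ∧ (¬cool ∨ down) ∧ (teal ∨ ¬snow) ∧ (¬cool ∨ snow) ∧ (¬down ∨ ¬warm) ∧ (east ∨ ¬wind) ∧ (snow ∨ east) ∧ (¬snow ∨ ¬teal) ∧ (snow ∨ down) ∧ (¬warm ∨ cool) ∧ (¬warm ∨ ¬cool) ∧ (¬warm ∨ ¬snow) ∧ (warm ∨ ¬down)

Unsatisfiable

Try wind = True.
(¬east) alone gives east = False.
That conflicts with the unit clause (east).
So wind must be the other value — set wind = False.
(warm) alone gives warm = True.
(east) alone gives east = True.
(snow) alone gives snow = True.
That conflicts with the unit clause (¬snow).
Neither wind = True nor wind = False works.
No assignment satisfies every clause.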